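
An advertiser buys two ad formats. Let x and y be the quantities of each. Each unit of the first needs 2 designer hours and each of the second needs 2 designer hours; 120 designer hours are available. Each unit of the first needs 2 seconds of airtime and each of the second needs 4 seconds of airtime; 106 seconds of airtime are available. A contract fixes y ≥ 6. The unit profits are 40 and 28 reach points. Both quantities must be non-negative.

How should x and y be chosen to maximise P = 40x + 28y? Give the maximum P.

x = 41, y = 6, maximum P = 1808

The binding constraints are 2x + 4y = 106 and y = 6.
Solving simultaneously gives x = 41, y = 6.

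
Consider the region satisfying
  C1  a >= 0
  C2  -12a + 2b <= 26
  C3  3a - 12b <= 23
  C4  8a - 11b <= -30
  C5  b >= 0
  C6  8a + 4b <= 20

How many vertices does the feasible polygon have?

3

Of the 15 pairwise boundary intersections, those satisfying every inequality are:
  (0, 30/11)
  (0, 5)
  (5/6, 10/3)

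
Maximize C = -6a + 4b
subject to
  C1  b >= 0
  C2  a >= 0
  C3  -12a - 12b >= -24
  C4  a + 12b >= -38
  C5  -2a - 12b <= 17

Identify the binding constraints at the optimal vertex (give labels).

C2 and C3

Corner points and C = -6a + 4b:
  (0, 0) → C = 0
  (2, 0) → C = -12
  (0, 2) → C = 8

The maximum is at (0, 2). Substituting into each constraint, equality holds for C2 and C3; the remaining constraints have slack.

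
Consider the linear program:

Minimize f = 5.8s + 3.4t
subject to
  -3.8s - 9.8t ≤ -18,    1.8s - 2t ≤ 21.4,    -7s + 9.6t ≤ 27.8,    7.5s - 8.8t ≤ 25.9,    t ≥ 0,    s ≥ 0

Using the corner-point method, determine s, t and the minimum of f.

s = 0, t = 90/49, minimum f = 306/49

Vertices and f = 5.8s + 3.4t:
  (20611/5347, 1829/5347) → f = 628812/26735
  (0, 90/49) → f = 306/49
  (3083/65, 1949/52) → f = 523293/1300
  (0, 139/48) → f = 2363/240

At the optimal vertex, -3.8s - 9.8t = -18 and s = 0.
Solving simultaneously gives s = 0, t = 90/49.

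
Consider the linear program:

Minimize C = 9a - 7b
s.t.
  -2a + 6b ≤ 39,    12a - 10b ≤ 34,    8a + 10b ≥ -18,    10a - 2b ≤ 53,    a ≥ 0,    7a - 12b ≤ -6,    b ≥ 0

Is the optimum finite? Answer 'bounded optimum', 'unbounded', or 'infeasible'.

bounded optimum

Extreme points and C = 9a - 7b:
  (99/14, 62/7) → C = 23/14
  (0, 13/2) → C = -91/2
  (324/53, 431/106) → C = 2815/106
  (0, 1/2) → C = -7/2
The feasible region has finitely many vertices and no improving ray; the minimum is -91/2 at (0, 13/2).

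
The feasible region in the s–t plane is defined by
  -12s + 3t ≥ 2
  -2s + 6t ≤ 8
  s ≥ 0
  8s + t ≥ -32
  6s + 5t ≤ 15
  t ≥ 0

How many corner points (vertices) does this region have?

Intersecting each pair of boundary lines and keeping only the points that satisfy every inequality leaves:
  (2/11, 46/33)
  (0, 2/3)
  (0, 4/3)

3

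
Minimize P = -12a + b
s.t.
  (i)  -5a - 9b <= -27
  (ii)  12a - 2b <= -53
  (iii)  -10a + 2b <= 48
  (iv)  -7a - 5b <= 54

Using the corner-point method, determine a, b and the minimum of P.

a = -5/2, b = 23/2, minimum P = 83/2

Vertices and P = -12a + b:
  (-423/118, 589/118) → P = 5665/118
  (-189/50, 51/10) → P = 2523/50
  (-5/2, 23/2) → P = 83/2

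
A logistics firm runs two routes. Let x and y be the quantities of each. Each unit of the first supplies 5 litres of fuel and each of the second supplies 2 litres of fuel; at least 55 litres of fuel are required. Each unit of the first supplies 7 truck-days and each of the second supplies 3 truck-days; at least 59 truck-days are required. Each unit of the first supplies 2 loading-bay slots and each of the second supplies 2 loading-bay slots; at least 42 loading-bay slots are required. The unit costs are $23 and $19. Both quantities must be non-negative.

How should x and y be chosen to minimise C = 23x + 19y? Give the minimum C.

x = 13/3, y = 50/3, minimum C = 1249/3

Vertices and C = 23x + 19y:
  (0, 55/2) → C = 1045/2
  (21, 0) → C = 483
  (13/3, 50/3) → C = 1249/3
The feasible region is unbounded (it extends along (0, 1), (1, 0)), but C strictly increases along every unbounded feasible direction, so there is no improving ray and the minimum is attained at a vertex.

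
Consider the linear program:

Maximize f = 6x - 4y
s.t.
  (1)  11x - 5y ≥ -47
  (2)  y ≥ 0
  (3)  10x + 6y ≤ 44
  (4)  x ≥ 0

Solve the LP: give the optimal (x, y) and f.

x = 22/5, y = 0, maximum f = 132/5

The binding constraints are y = 0 and 10x + 6y = 44.
Solving simultaneously gives x = 22/5, y = 0.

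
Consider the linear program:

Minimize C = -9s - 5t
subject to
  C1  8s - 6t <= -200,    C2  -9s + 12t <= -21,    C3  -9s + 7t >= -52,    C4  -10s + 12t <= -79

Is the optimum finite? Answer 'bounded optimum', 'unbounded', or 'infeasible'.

Vertices and C = -9s - 5t:
  (-856, -1108) → C = 13244
  (-479/6, -658/9) → C = 19513/18
The feasible region has finitely many vertices and no improving ray; the minimum is 19513/18 at (-479/6, -658/9).

bounded optimum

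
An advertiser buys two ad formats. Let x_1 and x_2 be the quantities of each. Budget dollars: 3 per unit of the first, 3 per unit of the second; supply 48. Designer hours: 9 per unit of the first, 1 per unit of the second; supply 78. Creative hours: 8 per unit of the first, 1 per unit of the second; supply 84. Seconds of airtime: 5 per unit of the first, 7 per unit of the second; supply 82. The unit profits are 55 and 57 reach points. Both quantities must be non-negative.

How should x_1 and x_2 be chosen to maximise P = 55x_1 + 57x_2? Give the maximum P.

Extreme points and P = 55x_1 + 57x_2:
  (0, 0) → P = 0
  (0, 82/7) → P = 4674/7
  (26/3, 0) → P = 1430/3
  (8, 6) → P = 782

The optimum lies where 9x_1 + x_2 = 78 and 5x_1 + 7x_2 = 82.
Solving simultaneously gives x_1 = 8, x_2 = 6.

x_1 = 8, x_2 = 6, maximum P = 782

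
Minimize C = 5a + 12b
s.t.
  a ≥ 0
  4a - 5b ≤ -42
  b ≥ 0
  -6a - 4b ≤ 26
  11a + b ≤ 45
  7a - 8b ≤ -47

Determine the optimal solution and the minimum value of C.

a = 0, b = 42/5, minimum C = 504/5

At the optimal vertex, a = 0 and 4a - 5b = -42.
Solving simultaneously gives a = 0, b = 42/5.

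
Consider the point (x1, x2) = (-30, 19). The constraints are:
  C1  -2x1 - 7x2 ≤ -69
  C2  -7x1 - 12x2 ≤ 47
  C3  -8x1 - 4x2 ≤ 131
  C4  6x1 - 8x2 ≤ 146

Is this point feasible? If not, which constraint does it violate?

not feasible — violates C3

Constraint C3: -8x1 - 4x2 = 164, which is not ≤ 131. All other constraints are satisfied.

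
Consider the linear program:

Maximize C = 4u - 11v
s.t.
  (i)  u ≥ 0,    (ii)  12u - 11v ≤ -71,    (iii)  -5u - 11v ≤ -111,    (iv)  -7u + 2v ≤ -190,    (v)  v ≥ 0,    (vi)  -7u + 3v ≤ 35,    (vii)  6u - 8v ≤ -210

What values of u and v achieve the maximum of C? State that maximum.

Extreme points and C = 4u - 11v:
  (871/15, 349/5) → C = -8033/15
  (640/7, 225) → C = -14765/7
  (485/11, 1305/22) → C = -10475/22
The feasible region is unbounded (it extends along (3, 7), (11, 12)), but C strictly decreases along every unbounded feasible direction, so there is no improving ray and the maximum is attained at a vertex.

The binding constraints are -7u + 2v = -190 and 6u - 8v = -210.
Solving simultaneously gives u = 485/11, v = 1305/22.

u = 485/11, v = 1305/22, maximum C = -10475/22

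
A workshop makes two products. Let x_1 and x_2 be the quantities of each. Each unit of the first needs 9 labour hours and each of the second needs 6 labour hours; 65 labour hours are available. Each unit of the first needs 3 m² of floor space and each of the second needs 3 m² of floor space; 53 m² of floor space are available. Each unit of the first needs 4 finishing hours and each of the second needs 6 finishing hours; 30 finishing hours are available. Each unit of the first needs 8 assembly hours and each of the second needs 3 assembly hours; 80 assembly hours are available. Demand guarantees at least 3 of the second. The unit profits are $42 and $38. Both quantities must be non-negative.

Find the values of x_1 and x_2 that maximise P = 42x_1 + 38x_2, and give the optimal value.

Vertices and P = 42x_1 + 38x_2:
  (0, 5) → P = 190
  (0, 3) → P = 114
  (3, 3) → P = 240

The binding constraints are 4x_1 + 6x_2 = 30 and x_2 = 3.
Solving simultaneously gives x_1 = 3, x_2 = 3.

x_1 = 3, x_2 = 3, maximum P = 240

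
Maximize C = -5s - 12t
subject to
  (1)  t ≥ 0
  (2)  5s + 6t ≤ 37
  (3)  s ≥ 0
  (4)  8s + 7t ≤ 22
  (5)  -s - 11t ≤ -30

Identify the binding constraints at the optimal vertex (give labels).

Vertices and C = -5s - 12t:
  (0, 22/7) → C = -264/7
  (0, 30/11) → C = -360/11
  (32/81, 218/81) → C = -2776/81

The maximum is at (0, 30/11). Substituting into each constraint, equality holds for (3) and (5); the remaining constraints have slack.

(3) and (5)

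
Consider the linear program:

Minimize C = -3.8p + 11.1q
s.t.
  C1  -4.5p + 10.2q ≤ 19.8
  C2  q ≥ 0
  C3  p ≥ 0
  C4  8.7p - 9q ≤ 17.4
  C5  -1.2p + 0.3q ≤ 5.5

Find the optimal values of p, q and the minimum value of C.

p = 2, q = 0, minimum C = -7.6

Vertices and C = -3.8p + 11.1q:
  (0, 33/17) → C = 3663/170
  (494/67, 348/67) → C = 9928/335
  (0, 0) → C = 0
  (2, 0) → C = -38/5

The optimum lies where q = 0 and 8.7p - 9q = 17.4.
Solving simultaneously gives p = 2, q = 0.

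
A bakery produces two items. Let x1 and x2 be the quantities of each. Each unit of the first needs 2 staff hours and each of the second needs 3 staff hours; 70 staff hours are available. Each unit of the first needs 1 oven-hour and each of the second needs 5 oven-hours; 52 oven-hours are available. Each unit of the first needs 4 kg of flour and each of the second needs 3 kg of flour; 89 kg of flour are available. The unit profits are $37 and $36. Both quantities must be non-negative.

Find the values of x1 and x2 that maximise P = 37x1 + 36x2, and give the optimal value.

x1 = 17, x2 = 7, maximum P = 881

Feasible corners and P = 37x1 + 36x2:
  (0, 0) → P = 0
  (0, 52/5) → P = 1872/5
  (89/4, 0) → P = 3293/4
  (17, 7) → P = 881

At the optimal vertex, x1 + 5x2 = 52 and 4x1 + 3x2 = 89.
Solving simultaneously gives x1 = 17, x2 = 7.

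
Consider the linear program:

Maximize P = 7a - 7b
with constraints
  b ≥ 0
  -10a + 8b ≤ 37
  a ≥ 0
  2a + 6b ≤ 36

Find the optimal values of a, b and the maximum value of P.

a = 18, b = 0, maximum P = 126

Vertices and P = 7a - 7b:
  (0, 0) → P = 0
  (18, 0) → P = 126
  (0, 37/8) → P = -259/8
  (33/38, 217/38) → P = -644/19

The binding constraints are b = 0 and 2a + 6b = 36.
Solving simultaneously gives a = 18, b = 0.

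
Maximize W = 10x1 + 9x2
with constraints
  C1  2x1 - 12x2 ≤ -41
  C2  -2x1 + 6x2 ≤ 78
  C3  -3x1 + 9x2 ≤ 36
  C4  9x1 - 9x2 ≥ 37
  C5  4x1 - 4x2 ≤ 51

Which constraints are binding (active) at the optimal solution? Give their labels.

C3 and C5

Vertices and W = 10x1 + 9x2:
  (271/30, 443/90) → W = 4039/30
  (97/5, 133/20) → W = 5077/20
  (73/6, 145/18) → W = 1165/6
  (201/8, 99/8) → W = 2901/8

The maximum is at (201/8, 99/8). Substituting into each constraint, equality holds for C3 and C5; the remaining constraints have slack.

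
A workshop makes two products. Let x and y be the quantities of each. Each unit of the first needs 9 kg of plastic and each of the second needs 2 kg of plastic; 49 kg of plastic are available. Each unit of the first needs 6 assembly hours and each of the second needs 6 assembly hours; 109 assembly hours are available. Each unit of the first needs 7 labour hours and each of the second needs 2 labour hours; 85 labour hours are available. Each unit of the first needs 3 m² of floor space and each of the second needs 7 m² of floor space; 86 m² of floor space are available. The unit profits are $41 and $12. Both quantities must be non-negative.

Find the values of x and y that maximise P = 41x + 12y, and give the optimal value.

Vertices and P = 41x + 12y:
  (0, 0) → P = 0
  (0, 86/7) → P = 1032/7
  (49/9, 0) → P = 2009/9
  (3, 11) → P = 255

x = 3, y = 11, maximum P = 255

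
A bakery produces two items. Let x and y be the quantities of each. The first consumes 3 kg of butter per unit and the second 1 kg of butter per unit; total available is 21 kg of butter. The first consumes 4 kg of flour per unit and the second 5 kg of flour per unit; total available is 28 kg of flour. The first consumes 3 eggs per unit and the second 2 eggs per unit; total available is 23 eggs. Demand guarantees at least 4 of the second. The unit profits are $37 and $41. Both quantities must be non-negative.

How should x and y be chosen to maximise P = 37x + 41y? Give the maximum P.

Feasible corners and P = 37x + 41y:
  (0, 28/5) → P = 1148/5
  (0, 4) → P = 164
  (2, 4) → P = 238

x = 2, y = 4, maximum P = 238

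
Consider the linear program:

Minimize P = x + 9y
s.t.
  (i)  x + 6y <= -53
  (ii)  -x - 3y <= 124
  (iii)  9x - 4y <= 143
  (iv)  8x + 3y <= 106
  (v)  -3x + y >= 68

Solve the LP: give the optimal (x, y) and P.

x = -164/5, y = -152/5, minimum P = -1532/5

The optimum lies where -x - 3y = 124 and -3x + y = 68.
Solving simultaneously gives x = -164/5, y = -152/5.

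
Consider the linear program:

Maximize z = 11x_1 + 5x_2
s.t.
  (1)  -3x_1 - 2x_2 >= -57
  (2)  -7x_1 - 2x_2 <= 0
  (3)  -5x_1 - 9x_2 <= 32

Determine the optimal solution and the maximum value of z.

x_1 = 577/17, x_2 = -381/17, maximum z = 4442/17

Extreme points and z = 11x_1 + 5x_2:
  (-57/4, 399/8) → z = 741/8
  (577/17, -381/17) → z = 4442/17
  (64/53, -224/53) → z = -416/53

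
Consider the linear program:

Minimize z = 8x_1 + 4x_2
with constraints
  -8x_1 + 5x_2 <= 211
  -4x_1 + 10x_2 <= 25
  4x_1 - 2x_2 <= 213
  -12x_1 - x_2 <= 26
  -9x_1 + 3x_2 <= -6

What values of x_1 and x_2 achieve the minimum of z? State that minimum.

The optimum lies where 4x_1 - 2x_2 = 213 and -12x_1 - x_2 = 26.
Solving simultaneously gives x_1 = 23/4, x_2 = -95.

x_1 = 23/4, x_2 = -95, minimum z = -334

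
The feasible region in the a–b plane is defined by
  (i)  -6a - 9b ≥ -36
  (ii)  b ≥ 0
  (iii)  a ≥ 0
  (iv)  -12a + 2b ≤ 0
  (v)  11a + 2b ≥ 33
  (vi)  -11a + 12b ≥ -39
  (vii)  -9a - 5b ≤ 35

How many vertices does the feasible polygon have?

Pairwise boundary intersections that survive every other constraint:
  (75/29, 66/29)
  (87/19, 18/19)
  (3, 0)
  (39/11, 0)

4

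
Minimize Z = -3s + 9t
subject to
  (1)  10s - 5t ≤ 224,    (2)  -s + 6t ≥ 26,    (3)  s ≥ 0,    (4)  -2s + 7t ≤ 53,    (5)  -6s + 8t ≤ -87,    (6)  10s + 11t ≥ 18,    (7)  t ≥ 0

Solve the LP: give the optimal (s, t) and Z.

s = 134/5, t = 44/5, minimum Z = -6/5

Feasible corners and Z = -3s + 9t:
  (134/5, 44/5) → Z = -6/5
  (1357/50, 237/25) → Z = 39/10
  (365/14, 243/28) → Z = -3/28

The binding constraints are 10s - 5t = 224 and -s + 6t = 26.
Solving simultaneously gives s = 134/5, t = 44/5.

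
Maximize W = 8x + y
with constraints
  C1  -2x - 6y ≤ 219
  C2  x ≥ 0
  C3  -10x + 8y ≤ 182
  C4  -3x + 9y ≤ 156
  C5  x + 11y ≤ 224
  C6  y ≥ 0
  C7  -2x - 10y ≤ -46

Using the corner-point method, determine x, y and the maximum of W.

The binding constraints are x + 11y = 224 and y = 0.
Solving simultaneously gives x = 224, y = 0.

x = 224, y = 0, maximum W = 1792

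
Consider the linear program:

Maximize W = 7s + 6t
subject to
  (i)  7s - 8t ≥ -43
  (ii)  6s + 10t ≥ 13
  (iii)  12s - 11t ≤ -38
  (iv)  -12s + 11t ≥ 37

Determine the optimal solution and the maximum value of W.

s = 169/19, t = 250/19, maximum W = 2683/19

Vertices and W = 7s + 6t:
  (-163/59, 349/118) → W = -94/59
  (169/19, 250/19) → W = 2683/19
  (-79/62, 64/31) → W = 215/62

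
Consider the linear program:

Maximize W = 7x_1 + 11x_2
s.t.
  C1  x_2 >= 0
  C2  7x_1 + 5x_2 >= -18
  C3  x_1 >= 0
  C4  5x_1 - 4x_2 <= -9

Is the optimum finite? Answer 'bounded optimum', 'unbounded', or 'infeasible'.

From the feasible point (0, 9/4), moving in the direction (0, 1) keeps every constraint satisfied while W increases without bound.

unbounded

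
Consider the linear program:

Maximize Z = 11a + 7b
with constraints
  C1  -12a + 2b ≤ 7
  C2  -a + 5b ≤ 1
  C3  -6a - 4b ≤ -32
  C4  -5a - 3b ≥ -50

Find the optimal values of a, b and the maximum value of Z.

a = 247/28, b = 55/28, maximum Z = 1551/14

Extreme points and Z = 11a + 7b:
  (78/17, 19/17) → Z = 991/17
  (247/28, 55/28) → Z = 1551/14
  (52, -70) → Z = 82

The optimum lies where -a + 5b = 1 and -5a - 3b = -50.
Solving simultaneously gives a = 247/28, b = 55/28.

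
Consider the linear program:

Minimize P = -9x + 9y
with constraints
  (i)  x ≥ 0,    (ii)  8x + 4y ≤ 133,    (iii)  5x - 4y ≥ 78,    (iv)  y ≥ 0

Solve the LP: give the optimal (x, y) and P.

Feasible corners and P = -9x + 9y:
  (211/13, 41/52) → P = -7227/52
  (133/8, 0) → P = -1197/8
  (78/5, 0) → P = -702/5

The binding constraints are 8x + 4y = 133 and y = 0.
Solving simultaneously gives x = 133/8, y = 0.

x = 133/8, y = 0, minimum P = -1197/8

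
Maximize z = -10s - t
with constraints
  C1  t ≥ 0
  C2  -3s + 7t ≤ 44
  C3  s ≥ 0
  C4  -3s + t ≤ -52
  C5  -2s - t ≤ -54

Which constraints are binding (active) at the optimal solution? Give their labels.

C4 and C5

Corner points and z = -10s - t:
  (27, 0) → z = -270
  (68/3, 16) → z = -728/3
  (106/5, 58/5) → z = -1118/5
The feasible region is unbounded (it extends along (7, 3), (1, 0)), but z strictly decreases along every unbounded feasible direction, so there is no improving ray and the maximum is attained at a vertex.

The maximum is at (106/5, 58/5). Substituting into each constraint, equality holds for C4 and C5; the remaining constraints have slack.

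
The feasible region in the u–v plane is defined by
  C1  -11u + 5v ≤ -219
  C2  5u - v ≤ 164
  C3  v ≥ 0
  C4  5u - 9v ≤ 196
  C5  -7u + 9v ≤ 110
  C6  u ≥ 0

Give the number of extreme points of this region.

Pairwise boundary intersections that survive every other constraint:
  (219/11, 0)
  (2521/64, 2743/64)
  (164/5, 0)
  (793/19, 849/19)

4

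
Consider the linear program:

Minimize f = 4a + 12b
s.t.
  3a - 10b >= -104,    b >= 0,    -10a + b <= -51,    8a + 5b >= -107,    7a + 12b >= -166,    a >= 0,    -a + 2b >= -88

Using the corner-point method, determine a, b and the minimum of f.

a = 51/10, b = 0, minimum f = 102/5

Extreme points and f = 4a + 12b:
  (614/97, 1193/97) → f = 16772/97
  (272, 92) → f = 2192
  (51/10, 0) → f = 102/5
  (88, 0) → f = 352

The binding constraints are b = 0 and -10a + b = -51.
Solving simultaneously gives a = 51/10, b = 0.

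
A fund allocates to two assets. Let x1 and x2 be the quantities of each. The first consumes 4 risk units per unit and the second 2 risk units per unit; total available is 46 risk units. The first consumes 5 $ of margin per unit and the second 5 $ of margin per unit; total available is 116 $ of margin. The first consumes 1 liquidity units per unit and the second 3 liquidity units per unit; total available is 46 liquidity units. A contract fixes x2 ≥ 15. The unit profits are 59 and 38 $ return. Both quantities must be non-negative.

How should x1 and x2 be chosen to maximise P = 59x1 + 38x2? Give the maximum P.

x1 = 1, x2 = 15, maximum P = 629

Corner points and P = 59x1 + 38x2:
  (0, 46/3) → P = 1748/3
  (0, 15) → P = 570
  (1, 15) → P = 629

The optimum lies where x1 + 3x2 = 46 and x2 = 15.
Solving simultaneously gives x1 = 1, x2 = 15.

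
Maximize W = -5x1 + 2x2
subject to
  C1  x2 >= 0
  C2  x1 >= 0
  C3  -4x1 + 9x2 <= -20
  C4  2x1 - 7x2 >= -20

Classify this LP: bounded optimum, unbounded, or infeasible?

Corner points and W = -5x1 + 2x2:
  (5, 0) → W = -25
  (32, 12) → W = -136
The feasible region has finitely many vertices and no improving ray; the maximum is -25 at (5, 0).

bounded optimum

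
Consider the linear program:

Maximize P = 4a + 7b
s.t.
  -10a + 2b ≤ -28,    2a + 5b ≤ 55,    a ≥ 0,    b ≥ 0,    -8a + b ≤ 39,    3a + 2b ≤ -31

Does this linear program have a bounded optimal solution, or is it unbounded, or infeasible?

The boundaries -10a + 2b = -28 and 2a + 5b = 55 meet at (125/27, 247/27), but that point violates 3a + 2b ≤ -31. Every candidate vertex is excluded by some other constraint, so the feasible region is empty.

infeasible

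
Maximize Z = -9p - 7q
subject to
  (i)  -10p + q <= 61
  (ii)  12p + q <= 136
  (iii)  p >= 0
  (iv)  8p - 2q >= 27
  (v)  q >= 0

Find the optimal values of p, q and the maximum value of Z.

Vertices and Z = -9p - 7q:
  (299/32, 191/8) → Z = -8039/32
  (34/3, 0) → Z = -102
  (27/8, 0) → Z = -243/8

p = 27/8, q = 0, maximum Z = -243/8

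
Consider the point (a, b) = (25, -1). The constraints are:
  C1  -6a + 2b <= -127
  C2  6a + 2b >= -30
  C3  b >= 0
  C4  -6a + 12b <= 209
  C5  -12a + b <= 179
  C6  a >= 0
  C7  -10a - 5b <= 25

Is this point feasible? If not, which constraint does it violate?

not feasible — violates C3

Constraint C3: b = -1, which is not ≥ 0. All other constraints are satisfied.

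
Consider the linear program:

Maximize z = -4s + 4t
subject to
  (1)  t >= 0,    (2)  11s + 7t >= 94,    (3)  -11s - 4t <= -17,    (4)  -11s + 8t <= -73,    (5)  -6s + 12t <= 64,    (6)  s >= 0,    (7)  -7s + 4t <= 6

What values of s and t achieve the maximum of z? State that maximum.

Feasible corners and z = -4s + 4t:
  (94/11, 0) → z = -376/11
  (421/55, 7/5) → z = -1376/55
  (347/21, 571/42) → z = -82/7
The feasible region is unbounded (it extends along (2, 1), (1, 0)), but z strictly decreases along every unbounded feasible direction, so there is no improving ray and the maximum is attained at a vertex.

s = 347/21, t = 571/42, maximum z = -82/7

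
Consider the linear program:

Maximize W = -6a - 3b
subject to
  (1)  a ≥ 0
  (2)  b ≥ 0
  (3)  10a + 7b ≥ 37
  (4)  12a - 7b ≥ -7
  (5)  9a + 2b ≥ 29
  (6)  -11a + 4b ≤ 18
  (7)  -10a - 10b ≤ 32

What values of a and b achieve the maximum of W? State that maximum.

The feasible region is unbounded (it extends along (7, 12), (1, 0)), but W strictly decreases along every unbounded feasible direction, so there is no improving ray and the maximum is attained at a vertex.

a = 3, b = 1, maximum W = -21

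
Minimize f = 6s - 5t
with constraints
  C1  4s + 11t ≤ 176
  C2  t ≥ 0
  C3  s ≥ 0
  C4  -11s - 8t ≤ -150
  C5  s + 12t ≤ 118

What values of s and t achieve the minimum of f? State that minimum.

Corner points and f = 6s - 5t:
  (44, 0) → f = 264
  (22, 8) → f = 92
  (150/11, 0) → f = 900/11
  (214/31, 287/31) → f = -151/31

s = 214/31, t = 287/31, minimum f = -151/31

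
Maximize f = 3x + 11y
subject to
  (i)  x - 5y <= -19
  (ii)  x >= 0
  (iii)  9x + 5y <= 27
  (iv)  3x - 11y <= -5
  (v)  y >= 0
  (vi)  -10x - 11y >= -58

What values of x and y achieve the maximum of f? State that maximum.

Extreme points and f = 3x + 11y:
  (0, 19/5) → f = 209/5
  (4/5, 99/25) → f = 1149/25
  (0, 58/11) → f = 58
  (1/7, 36/7) → f = 57

x = 0, y = 58/11, maximum f = 58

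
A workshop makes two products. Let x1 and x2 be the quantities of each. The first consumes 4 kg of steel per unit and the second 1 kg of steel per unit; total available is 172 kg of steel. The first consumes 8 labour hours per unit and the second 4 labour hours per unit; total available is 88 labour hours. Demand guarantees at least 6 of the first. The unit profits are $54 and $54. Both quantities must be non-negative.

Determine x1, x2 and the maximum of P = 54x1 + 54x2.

x1 = 6, x2 = 10, maximum P = 864

Feasible corners and P = 54x1 + 54x2:
  (11, 0) → P = 594
  (6, 0) → P = 324
  (6, 10) → P = 864

The optimum lies where 8x1 + 4x2 = 88 and x1 = 6.
Solving simultaneously gives x1 = 6, x2 = 10.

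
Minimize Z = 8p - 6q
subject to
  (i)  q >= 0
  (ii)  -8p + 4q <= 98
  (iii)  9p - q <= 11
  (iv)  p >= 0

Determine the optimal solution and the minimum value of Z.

p = 71/14, q = 485/14, minimum Z = -1171/7

Feasible corners and Z = 8p - 6q:
  (11/9, 0) → Z = 88/9
  (0, 0) → Z = 0
  (71/14, 485/14) → Z = -1171/7
  (0, 49/2) → Z = -147

At the optimal vertex, -8p + 4q = 98 and 9p - q = 11.
Solving simultaneously gives p = 71/14, q = 485/14.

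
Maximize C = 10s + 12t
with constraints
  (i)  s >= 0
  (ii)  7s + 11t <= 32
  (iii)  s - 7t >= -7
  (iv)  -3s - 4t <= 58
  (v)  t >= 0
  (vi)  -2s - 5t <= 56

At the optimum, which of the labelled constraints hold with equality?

Corner points and C = 10s + 12t:
  (0, 1) → C = 12
  (0, 0) → C = 0
  (49/20, 27/20) → C = 407/10
  (32/7, 0) → C = 320/7

The maximum is at (32/7, 0). Substituting into each constraint, equality holds for (ii) and (v); the remaining constraints have slack.

(ii) and (v)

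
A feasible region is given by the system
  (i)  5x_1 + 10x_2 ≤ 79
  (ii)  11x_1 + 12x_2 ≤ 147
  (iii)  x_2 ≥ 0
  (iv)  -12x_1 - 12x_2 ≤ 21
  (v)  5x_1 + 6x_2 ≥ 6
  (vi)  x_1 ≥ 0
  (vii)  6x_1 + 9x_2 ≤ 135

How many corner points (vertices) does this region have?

Pairwise boundary intersections that survive every other constraint:
  (261/25, 67/25)
  (0, 79/10)
  (147/11, 0)
  (6/5, 0)
  (0, 1)

5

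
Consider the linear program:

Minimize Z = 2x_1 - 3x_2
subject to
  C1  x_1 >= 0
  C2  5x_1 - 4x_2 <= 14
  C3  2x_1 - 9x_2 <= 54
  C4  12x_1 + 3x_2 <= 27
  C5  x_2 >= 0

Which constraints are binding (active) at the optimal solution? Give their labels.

C1 and C4

Vertices and Z = 2x_1 - 3x_2:
  (0, 9) → Z = -27
  (0, 0) → Z = 0
  (9/4, 0) → Z = 9/2

The minimum is at (0, 9). Substituting into each constraint, equality holds for C1 and C4; the remaining constraints have slack.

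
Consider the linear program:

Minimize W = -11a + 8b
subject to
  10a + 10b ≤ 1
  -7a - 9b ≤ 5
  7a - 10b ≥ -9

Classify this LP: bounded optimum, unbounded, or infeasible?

Extreme points and W = -11a + 8b:
  (59/20, -57/20) → W = -221/4
  (-8/17, 97/170) → W = 828/85
  (-131/133, 4/19) → W = 1665/133
The feasible region has finitely many vertices and no improving ray; the minimum is -221/4 at (59/20, -57/20).

bounded optimum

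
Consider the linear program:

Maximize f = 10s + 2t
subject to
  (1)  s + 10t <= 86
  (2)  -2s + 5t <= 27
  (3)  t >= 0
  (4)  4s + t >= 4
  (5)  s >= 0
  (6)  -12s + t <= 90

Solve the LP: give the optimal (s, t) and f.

Extreme points and f = 10s + 2t:
  (32/5, 199/25) → f = 1998/25
  (86, 0) → f = 860
  (0, 27/5) → f = 54/5
  (1, 0) → f = 10
  (0, 4) → f = 8

The optimum lies where s + 10t = 86 and t = 0.
Solving simultaneously gives s = 86, t = 0.

s = 86, t = 0, maximum f = 860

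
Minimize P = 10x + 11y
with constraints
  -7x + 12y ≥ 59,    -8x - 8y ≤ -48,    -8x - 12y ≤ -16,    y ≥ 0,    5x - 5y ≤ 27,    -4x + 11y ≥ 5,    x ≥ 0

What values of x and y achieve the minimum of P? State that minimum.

Feasible corners and P = 10x + 11y:
  (13/19, 101/19) → P = 1241/19
  (619/25, 484/25) → P = 11514/25
  (0, 6) → P = 66
The feasible region is unbounded (it extends along (0, 1), (1, 1)), but P strictly increases along every unbounded feasible direction, so there is no improving ray and the minimum is attained at a vertex.

x = 13/19, y = 101/19, minimum P = 1241/19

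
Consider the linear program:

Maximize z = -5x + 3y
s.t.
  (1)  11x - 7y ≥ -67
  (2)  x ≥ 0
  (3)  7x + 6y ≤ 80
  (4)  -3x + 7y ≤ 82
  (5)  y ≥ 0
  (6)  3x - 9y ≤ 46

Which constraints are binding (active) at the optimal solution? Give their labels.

(1) and (2)

Extreme points and z = -5x + 3y:
  (0, 67/7) → z = 201/7
  (158/115, 1349/115) → z = 3257/115
  (0, 0) → z = 0
  (80/7, 0) → z = -400/7

The maximum is at (0, 67/7). Substituting into each constraint, equality holds for (1) and (2); the remaining constraints have slack.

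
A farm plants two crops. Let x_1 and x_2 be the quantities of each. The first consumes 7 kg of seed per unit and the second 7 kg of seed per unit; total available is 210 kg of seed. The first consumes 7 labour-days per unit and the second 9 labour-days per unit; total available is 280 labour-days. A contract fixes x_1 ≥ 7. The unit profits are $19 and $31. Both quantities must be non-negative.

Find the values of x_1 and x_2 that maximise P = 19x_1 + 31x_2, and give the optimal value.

x_1 = 7, x_2 = 23, maximum P = 846

Extreme points and P = 19x_1 + 31x_2:
  (30, 0) → P = 570
  (7, 0) → P = 133
  (7, 23) → P = 846

The binding constraints are 7x_1 + 7x_2 = 210 and x_1 = 7.
Solving simultaneously gives x_1 = 7, x_2 = 23.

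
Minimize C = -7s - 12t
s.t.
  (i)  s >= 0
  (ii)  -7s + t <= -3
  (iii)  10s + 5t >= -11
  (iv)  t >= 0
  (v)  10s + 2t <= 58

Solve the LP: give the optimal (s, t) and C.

Corner points and C = -7s - 12t:
  (3/7, 0) → C = -3
  (8/3, 47/3) → C = -620/3
  (29/5, 0) → C = -203/5

At the optimal vertex, -7s + t = -3 and 10s + 2t = 58.
Solving simultaneously gives s = 8/3, t = 47/3.

s = 8/3, t = 47/3, minimum C = -620/3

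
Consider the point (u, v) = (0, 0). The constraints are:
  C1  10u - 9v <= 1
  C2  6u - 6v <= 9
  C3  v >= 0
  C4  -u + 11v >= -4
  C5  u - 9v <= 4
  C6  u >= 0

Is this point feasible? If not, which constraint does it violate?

feasible

C1: 0 ≤ 1 ✓
C2: 0 ≤ 9 ✓
C3: 0 ≥ 0 ✓
C4: 0 ≥ -4 ✓
C5: 0 ≤ 4 ✓
C6: 0 ≥ 0 ✓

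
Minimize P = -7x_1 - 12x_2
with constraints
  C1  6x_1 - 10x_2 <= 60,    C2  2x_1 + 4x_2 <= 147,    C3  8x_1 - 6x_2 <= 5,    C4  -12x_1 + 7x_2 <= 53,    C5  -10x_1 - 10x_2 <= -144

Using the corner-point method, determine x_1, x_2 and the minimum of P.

x_1 = 41/2, x_2 = 53/2, minimum P = -923/2

Extreme points and P = -7x_1 - 12x_2:
  (41/2, 53/2) → P = -923/2
  (817/62, 935/31) → P = -28159/62
  (457/70, 551/70) → P = -9811/70
  (239/95, 1129/95) → P = -15221/95

The optimum lies where 2x_1 + 4x_2 = 147 and 8x_1 - 6x_2 = 5.
Solving simultaneously gives x_1 = 41/2, x_2 = 53/2.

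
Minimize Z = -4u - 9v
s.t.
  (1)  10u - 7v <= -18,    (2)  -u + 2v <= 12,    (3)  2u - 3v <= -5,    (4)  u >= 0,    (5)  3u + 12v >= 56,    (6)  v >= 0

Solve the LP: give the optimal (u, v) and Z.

Vertices and Z = -4u - 9v:
  (48/13, 102/13) → Z = -1110/13
  (176/141, 614/141) → Z = -6230/141
  (0, 6) → Z = -54
  (0, 14/3) → Z = -42

The optimum lies where 10u - 7v = -18 and -u + 2v = 12.
Solving simultaneously gives u = 48/13, v = 102/13.

u = 48/13, v = 102/13, minimum Z = -1110/13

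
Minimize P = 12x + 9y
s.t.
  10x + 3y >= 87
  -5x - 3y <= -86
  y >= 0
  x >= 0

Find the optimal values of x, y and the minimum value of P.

x = 86/5, y = 0, minimum P = 1032/5

Vertices and P = 12x + 9y:
  (1/5, 85/3) → P = 1287/5
  (0, 29) → P = 261
  (86/5, 0) → P = 1032/5
The feasible region is unbounded (it extends along (0, 1), (1, 0)), but P strictly increases along every unbounded feasible direction, so there is no improving ray and the minimum is attained at a vertex.

The binding constraints are -5x - 3y = -86 and y = 0.
Solving simultaneously gives x = 86/5, y = 0.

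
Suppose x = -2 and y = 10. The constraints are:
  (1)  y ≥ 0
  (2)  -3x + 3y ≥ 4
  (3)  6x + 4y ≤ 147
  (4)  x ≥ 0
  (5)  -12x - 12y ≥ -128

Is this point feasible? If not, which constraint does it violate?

not feasible — violates (4)

Constraint (4): x = -2, which is not ≥ 0. All other constraints are satisfied.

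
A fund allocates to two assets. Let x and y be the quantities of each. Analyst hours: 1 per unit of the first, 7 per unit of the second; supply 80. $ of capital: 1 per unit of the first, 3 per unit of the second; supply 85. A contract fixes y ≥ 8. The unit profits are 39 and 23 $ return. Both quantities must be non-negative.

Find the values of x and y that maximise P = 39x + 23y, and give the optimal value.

Extreme points and P = 39x + 23y:
  (0, 80/7) → P = 1840/7
  (0, 8) → P = 184
  (24, 8) → P = 1120

The binding constraints are x + 7y = 80 and y = 8.
Solving simultaneously gives x = 24, y = 8.

x = 24, y = 8, maximum P = 1120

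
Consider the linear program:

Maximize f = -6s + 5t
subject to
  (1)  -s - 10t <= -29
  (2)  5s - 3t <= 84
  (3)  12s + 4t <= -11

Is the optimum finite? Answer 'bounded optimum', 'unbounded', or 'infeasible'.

unbounded

From the feasible point (-113/58, 359/116), moving in the direction (-10, 1) keeps every constraint satisfied while f increases without bound.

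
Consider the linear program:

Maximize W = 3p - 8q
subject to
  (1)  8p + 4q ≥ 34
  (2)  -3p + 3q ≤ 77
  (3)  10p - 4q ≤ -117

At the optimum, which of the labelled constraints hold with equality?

(1) and (3)

Extreme points and W = 3p - 8q:
  (-103/18, 359/18) → W = -3181/18
  (-83/18, 319/18) → W = -2801/18
  (-43/18, 419/18) → W = -3481/18

The maximum is at (-83/18, 319/18). Substituting into each constraint, equality holds for (1) and (3); the remaining constraints have slack.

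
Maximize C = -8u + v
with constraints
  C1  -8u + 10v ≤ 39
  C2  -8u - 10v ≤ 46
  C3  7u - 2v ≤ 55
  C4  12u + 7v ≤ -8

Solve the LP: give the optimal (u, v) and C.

u = -85/16, v = -7/20, maximum C = 843/20

Corner points and C = -8u + v:
  (-85/16, -7/20) → C = 843/20
  (-353/176, 101/44) → C = 807/44
  (121/32, -61/8) → C = -303/8

The optimum lies where -8u + 10v = 39 and -8u - 10v = 46.
Solving simultaneously gives u = -85/16, v = -7/20.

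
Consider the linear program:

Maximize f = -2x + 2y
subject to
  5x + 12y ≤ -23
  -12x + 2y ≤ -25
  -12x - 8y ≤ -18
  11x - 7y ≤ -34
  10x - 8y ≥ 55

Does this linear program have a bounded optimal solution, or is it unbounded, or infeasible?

infeasible

The boundaries 5x + 12y = -23 and -12x - 8y = -18 meet at (50/13, -183/52), but that point violates 11x - 7y ≤ -34. Every candidate vertex is excluded by some other constraint, so the feasible region is empty.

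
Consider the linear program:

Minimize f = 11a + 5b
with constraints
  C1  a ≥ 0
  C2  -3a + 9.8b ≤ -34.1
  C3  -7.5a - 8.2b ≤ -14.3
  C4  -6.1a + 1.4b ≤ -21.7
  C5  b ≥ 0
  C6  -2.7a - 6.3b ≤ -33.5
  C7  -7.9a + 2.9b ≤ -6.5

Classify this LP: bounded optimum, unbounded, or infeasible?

bounded optimum

Feasible corners and f = 11a + 5b:
  (7759/648, 281/1512) → f = 300829/2268
  (335/27, 0) → f = 3685/27
The feasible region has finitely many vertices and no improving ray; the minimum is 300829/2268 at (7759/648, 281/1512).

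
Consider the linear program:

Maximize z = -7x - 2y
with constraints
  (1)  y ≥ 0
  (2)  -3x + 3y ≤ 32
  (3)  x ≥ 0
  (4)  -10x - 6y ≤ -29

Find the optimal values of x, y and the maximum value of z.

Corner points and z = -7x - 2y:
  (29/10, 0) → z = -203/10
  (0, 32/3) → z = -64/3
  (0, 29/6) → z = -29/3
The feasible region is unbounded (it extends along (1, 1), (1, 0)), but z strictly decreases along every unbounded feasible direction, so there is no improving ray and the maximum is attained at a vertex.

The optimum lies where x = 0 and -10x - 6y = -29.
Solving simultaneously gives x = 0, y = 29/6.

x = 0, y = 29/6, maximum z = -29/3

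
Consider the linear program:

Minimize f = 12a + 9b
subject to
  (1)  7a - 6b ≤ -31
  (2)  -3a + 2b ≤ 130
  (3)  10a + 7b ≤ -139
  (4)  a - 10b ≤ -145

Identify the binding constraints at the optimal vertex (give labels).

(2) and (4)

Corner points and f = 12a + 9b:
  (-1188/41, 883/41) → f = -6309/41
  (-505/14, 305/28) → f = -9375/28
  (-2405/107, 1311/107) → f = -17061/107

The minimum is at (-505/14, 305/28). Substituting into each constraint, equality holds for (2) and (4); the remaining constraints have slack.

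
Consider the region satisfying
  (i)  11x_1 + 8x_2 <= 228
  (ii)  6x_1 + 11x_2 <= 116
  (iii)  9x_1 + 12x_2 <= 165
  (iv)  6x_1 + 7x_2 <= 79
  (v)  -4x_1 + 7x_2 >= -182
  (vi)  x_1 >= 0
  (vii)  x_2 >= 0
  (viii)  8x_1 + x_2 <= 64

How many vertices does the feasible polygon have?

5

Intersecting each pair of boundary lines and keeping only the points that satisfy every inequality leaves:
  (19/8, 37/4)
  (0, 116/11)
  (369/50, 124/25)
  (0, 0)
  (8, 0)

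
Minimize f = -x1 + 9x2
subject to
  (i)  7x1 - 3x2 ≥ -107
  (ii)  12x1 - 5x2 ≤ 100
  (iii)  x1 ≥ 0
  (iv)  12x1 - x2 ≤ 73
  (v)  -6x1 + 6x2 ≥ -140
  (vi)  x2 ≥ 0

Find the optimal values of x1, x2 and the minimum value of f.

x1 = 73/12, x2 = 0, minimum f = -73/12

Vertices and f = -x1 + 9x2:
  (0, 107/3) → f = 321
  (326/29, 1795/29) → f = 15829/29
  (0, 0) → f = 0
  (73/12, 0) → f = -73/12

The optimum lies where 12x1 - x2 = 73 and x2 = 0.
Solving simultaneously gives x1 = 73/12, x2 = 0.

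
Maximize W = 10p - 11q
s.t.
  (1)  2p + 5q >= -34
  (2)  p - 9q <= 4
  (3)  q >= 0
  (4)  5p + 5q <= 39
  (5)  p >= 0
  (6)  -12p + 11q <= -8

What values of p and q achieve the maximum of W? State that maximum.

Corner points and W = 10p - 11q:
  (4, 0) → W = 40
  (371/50, 19/50) → W = 3501/50
  (2/3, 0) → W = 20/3
  (469/115, 428/115) → W = -18/115

The optimum lies where p - 9q = 4 and 5p + 5q = 39.
Solving simultaneously gives p = 371/50, q = 19/50.

p = 371/50, q = 19/50, maximum W = 3501/50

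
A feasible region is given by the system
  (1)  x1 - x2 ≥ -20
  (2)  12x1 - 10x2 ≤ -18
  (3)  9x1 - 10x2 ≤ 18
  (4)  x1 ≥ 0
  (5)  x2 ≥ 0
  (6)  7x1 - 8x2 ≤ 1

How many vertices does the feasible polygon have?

3

Of the 15 pairwise boundary intersections, those satisfying every inequality are:
  (91, 111)
  (0, 20)
  (0, 9/5)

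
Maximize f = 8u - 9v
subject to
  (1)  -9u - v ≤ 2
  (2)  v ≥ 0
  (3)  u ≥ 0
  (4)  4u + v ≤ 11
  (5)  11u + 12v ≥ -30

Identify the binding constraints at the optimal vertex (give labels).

Extreme points and f = 8u - 9v:
  (0, 0) → f = 0
  (11/4, 0) → f = 22
  (0, 11) → f = -99

The maximum is at (11/4, 0). Substituting into each constraint, equality holds for (2) and (4); the remaining constraints have slack.

(2) and (4)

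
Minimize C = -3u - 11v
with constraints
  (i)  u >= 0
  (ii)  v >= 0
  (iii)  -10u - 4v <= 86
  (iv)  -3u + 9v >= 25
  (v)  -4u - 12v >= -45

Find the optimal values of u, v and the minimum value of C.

Feasible corners and C = -3u - 11v:
  (0, 25/9) → C = -275/9
  (0, 15/4) → C = -165/4
  (35/24, 235/72) → C = -725/18

u = 0, v = 15/4, minimum C = -165/4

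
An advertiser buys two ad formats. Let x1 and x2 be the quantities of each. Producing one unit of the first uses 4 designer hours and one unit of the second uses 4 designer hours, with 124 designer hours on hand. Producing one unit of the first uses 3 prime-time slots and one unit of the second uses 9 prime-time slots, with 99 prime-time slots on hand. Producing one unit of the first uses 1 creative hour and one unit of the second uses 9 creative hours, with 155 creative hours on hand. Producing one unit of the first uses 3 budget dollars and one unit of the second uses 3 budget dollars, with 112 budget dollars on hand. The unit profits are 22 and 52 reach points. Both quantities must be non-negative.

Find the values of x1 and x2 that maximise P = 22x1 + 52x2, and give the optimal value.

Vertices and P = 22x1 + 52x2:
  (0, 0) → P = 0
  (0, 11) → P = 572
  (31, 0) → P = 682
  (30, 1) → P = 712

x1 = 30, x2 = 1, maximum P = 712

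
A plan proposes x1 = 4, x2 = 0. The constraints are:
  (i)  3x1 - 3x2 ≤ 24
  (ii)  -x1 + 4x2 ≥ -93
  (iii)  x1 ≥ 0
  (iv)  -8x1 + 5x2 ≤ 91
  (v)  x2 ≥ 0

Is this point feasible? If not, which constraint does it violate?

(i): 12 ≤ 24 ✓
(ii): -4 ≥ -93 ✓
(iii): 4 ≥ 0 ✓
(iv): -32 ≤ 91 ✓
(v): 0 ≥ 0 ✓

feasible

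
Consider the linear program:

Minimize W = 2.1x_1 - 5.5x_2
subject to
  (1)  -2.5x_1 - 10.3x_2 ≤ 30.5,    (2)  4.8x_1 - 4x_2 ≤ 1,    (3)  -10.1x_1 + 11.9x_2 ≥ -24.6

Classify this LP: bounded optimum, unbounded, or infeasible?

unbounded

From the feasible point (-5585/2972, -7445/2972), moving in the direction (4, 4.8) keeps every constraint satisfied while W decreases without bound.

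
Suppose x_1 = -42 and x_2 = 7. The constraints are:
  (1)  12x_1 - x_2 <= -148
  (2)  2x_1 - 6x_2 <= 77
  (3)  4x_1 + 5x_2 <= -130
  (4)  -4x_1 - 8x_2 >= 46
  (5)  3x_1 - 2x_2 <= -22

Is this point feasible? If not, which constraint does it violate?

(1): -511 ≤ -148 ✓
(2): -126 ≤ 77 ✓
(3): -133 ≤ -130 ✓
(4): 112 ≥ 46 ✓
(5): -140 ≤ -22 ✓

feasible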